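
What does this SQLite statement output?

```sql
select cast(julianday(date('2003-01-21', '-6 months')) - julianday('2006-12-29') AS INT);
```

Adding -6 months to 2003-01-21 gives 2002-07-21.
10 days remain in July 2002 after the 21st (31 − 21).
Full months from August 2002 through November 2006 contribute their day counts.
Then 29 days into December 2006.
Total: 10 + 31 + 30 + 31 + 30 + 31 + 31 + 28 + 31 + 30 + 31 + 30 + 31 + 31 + 30 + 31 + 30 + 31 + 31 + 29 + 31 + 30 + 31 + 30 + 31 + 31 + 30 + 31 + 30 + 31 + 31 + 28 + 31 + 30 + 31 + 30 + 31 + 31 + 30 + 31 + 30 + 31 + 31 + 28 + 31 + 30 + 31 + 30 + 31 + 31 + 30 + 31 + 30 + 29 = 1622.
The subtraction is earlier − later, so the result is −1622 → -1622.

-1622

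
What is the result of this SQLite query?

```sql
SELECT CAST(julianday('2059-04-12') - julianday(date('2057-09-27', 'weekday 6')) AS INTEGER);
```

`weekday 6` advances to the next Saturday; 2057-09-27 is a Thursday, so it moves forward to 2057-09-29.
1 day remains in September 2057 after the 29th (30 − 29).
Full months from October 2057 through March 2059 contribute their day counts.
Then 12 days into April 2059.
Total: 1 + 31 + 30 + 31 + 31 + 28 + 31 + 30 + 31 + 30 + 31 + 31 + 30 + 31 + 30 + 31 + 31 + 28 + 31 + 12 = 560.

560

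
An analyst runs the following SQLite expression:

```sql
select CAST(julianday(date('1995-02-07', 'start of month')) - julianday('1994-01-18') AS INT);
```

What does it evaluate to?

`start of month` rewinds 1995-02-07 to 1995-02-01.
13 days remain in January 1994 after the 18th (31 − 18).
Full months from February 1994 through January 1995 contribute their day counts.
Then 1 day into February 1995.
Total: 13 + 28 + 31 + 30 + 31 + 30 + 31 + 31 + 30 + 31 + 30 + 31 + 31 + 1 = 379.

379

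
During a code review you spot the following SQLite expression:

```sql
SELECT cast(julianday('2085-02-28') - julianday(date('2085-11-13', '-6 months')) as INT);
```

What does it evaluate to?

-74

Adding -6 months to 2085-11-13 gives 2085-05-13.
0 days remain in February 2085 after the 28th (28 − 28).
March 2085: 31 days.
April 2085: 30 days.
Then 13 days into May 2085.
Total: 0 + 31 + 30 + 13 = 74.
The subtraction is earlier − later, so the result is −74 → -74.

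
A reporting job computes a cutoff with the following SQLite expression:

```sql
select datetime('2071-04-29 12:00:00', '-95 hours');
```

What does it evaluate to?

-95 hours from 2071-04-29 12:00:00 is 2071-04-25 13:00:00 (crosses midnight).

2071-04-25 13:00:00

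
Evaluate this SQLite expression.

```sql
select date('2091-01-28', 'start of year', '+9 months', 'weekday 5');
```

2091-10-05

`start of year` rewinds 2091-01-28 to 2091-01-01.
Adding +9 months to 2091-01-01 gives 2091-10-01.
`weekday 5` advances to the next Friday; 2091-10-01 is a Monday, so it moves forward to 2091-10-05.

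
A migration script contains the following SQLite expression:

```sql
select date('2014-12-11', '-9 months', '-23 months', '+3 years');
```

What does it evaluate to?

2015-04-11

Adding -9 months to 2014-12-11 gives 2014-03-11.
Adding -23 months to 2014-03-11 gives 2012-04-11.
Adding +3 years to 2012-04-11 gives 2015-04-11.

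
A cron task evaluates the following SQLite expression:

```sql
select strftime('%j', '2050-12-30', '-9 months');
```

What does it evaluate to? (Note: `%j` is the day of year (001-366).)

First apply '-9 months': 2050-12-30 → 2050-03-30.
Day-of-year for 2050-03-30: days since 2050-01-01 inclusive = 89, zero-padded to 089.

089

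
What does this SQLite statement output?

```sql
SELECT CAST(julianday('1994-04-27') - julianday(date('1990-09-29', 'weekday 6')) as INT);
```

1306

`weekday 6` advances to the next Saturday; 1990-09-29 is already a Saturday, so it stays at 1990-09-29.
1 day remains in September 1990 after the 29th (30 − 29).
Full months from October 1990 through March 1994 contribute their day counts.
Then 27 days into April 1994.
Total: 1 + 31 + 30 + 31 + 31 + 28 + 31 + 30 + 31 + 30 + 31 + 31 + 30 + 31 + 30 + 31 + 31 + 29 + 31 + 30 + 31 + 30 + 31 + 31 + 30 + 31 + 30 + 31 + 31 + 28 + 31 + 30 + 31 + 30 + 31 + 31 + 30 + 31 + 30 + 31 + 31 + 28 + 31 + 27 = 1306.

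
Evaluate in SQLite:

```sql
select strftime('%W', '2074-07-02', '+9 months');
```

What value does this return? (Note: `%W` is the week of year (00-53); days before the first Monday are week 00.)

13

First apply '+9 months': 2074-07-02 → 2075-04-02.
2075-04-02 is a Tuesday. SQLite's %W counts Mondays since the year started; the result is 13.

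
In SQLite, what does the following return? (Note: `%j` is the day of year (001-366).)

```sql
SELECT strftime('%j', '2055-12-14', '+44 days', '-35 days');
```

First apply '+44 days', '-35 days': 2055-12-14 → 2055-12-23.
Day-of-year for 2055-12-23: days since 2055-01-01 inclusive = 357, zero-padded to 357.

357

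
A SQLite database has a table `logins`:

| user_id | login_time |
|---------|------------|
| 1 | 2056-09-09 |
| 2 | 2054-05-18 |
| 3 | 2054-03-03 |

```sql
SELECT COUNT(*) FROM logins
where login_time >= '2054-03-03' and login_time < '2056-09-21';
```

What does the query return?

Rows in [2054-03-03, 2056-09-21): 2056-09-09, 2054-05-18, 2054-03-03 → 3 rows.

3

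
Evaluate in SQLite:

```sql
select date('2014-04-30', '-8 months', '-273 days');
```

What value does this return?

2012-11-30

Adding -8 months to 2014-04-30 gives 2013-08-30.
Applying '-273 days' to 2013-08-30: counting 273 days back gives 2012-11-30.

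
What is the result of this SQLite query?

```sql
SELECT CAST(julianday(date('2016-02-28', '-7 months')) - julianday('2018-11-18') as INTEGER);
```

-1209

Adding -7 months to 2016-02-28 gives 2015-07-28.
3 days remain in July 2015 after the 28th (31 − 28).
Full months from August 2015 through October 2018 contribute their day counts.
Then 18 days into November 2018.
Total: 3 + 31 + 30 + 31 + 30 + 31 + 31 + 29 + 31 + 30 + 31 + 30 + 31 + 31 + 30 + 31 + 30 + 31 + 31 + 28 + 31 + 30 + 31 + 30 + 31 + 31 + 30 + 31 + 30 + 31 + 31 + 28 + 31 + 30 + 31 + 30 + 31 + 31 + 30 + 31 + 18 = 1209.
The subtraction is earlier − later, so the result is −1209 → -1209.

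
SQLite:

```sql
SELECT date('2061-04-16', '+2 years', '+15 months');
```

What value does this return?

Adding +2 years to 2061-04-16 gives 2063-04-16.
Adding +15 months to 2063-04-16 gives 2064-07-16.

2064-07-16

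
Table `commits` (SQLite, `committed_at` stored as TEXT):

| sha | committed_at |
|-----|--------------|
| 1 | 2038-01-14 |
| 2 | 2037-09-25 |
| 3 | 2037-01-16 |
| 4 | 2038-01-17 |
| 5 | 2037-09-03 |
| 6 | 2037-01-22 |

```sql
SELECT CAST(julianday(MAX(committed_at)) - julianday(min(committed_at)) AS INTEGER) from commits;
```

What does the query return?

MIN = 2037-01-16, MAX = 2038-01-17.
15 days remain in January 2037 after the 16th (31 − 16).
Full months from February 2037 through December 2037 contribute their day counts.
Then 17 days into January 2038.
Total: 15 + 28 + 31 + 30 + 31 + 30 + 31 + 31 + 30 + 31 + 30 + 31 + 17 = 366.

366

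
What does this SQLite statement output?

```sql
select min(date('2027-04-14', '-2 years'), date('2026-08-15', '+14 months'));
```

date('2027-04-14', '-2 years') → 2025-04-14.
date('2026-08-15', '+14 months') → 2027-10-15.
Earlier of the two is 2025-04-14.

2025-04-14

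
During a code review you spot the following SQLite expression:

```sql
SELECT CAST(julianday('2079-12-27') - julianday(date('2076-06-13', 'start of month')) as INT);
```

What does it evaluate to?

1304

`start of month` rewinds 2076-06-13 to 2076-06-01.
29 days remain in June 2076 after the 1st (30 − 1).
Full months from July 2076 through November 2079 contribute their day counts.
Then 27 days into December 2079.
Total: 29 + 31 + 31 + 30 + 31 + 30 + 31 + 31 + 28 + 31 + 30 + 31 + 30 + 31 + 31 + 30 + 31 + 30 + 31 + 31 + 28 + 31 + 30 + 31 + 30 + 31 + 31 + 30 + 31 + 30 + 31 + 31 + 28 + 31 + 30 + 31 + 30 + 31 + 31 + 30 + 31 + 30 + 27 = 1304.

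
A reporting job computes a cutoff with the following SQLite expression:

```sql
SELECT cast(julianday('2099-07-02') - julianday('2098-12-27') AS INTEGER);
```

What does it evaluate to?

187

4 days remain in December 2098 after the 27th (31 − 27).
Full months from January 2099 through June 2099 contribute their day counts.
Then 2 days into July 2099.
Total: 4 + 31 + 28 + 31 + 30 + 31 + 30 + 2 = 187.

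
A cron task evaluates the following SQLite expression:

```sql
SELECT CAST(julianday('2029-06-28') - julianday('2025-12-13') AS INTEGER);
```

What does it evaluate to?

18 days remain in December 2025 after the 13th (31 − 13).
Full months from January 2026 through May 2029 contribute their day counts.
Then 28 days into June 2029.
Total: 18 + 31 + 28 + 31 + 30 + 31 + 30 + 31 + 31 + 30 + 31 + 30 + 31 + 31 + 28 + 31 + 30 + 31 + 30 + 31 + 31 + 30 + 31 + 30 + 31 + 31 + 29 + 31 + 30 + 31 + 30 + 31 + 31 + 30 + 31 + 30 + 31 + 31 + 28 + 31 + 30 + 31 + 28 = 1293.

1293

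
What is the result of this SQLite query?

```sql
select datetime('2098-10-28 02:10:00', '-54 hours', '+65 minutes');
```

-54 hours from 2098-10-28 02:10:00 is 2098-10-25 20:10:00 (crosses midnight).
65 minutes = 1h 5m; +65 minutes from 2098-10-25 20:10:00 is 2098-10-25 21:15:00.

2098-10-25 21:15:00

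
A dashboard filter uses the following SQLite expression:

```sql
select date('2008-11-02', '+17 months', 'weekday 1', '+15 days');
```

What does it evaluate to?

2010-04-20

Adding +17 months to 2008-11-02 gives 2010-04-02.
`weekday 1` advances to the next Monday; 2010-04-02 is a Friday, so it moves forward to 2010-04-05.
Advancing 15 more days within April lands on 2010-04-20.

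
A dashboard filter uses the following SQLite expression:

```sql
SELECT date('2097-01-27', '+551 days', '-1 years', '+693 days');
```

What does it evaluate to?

2099-06-25

Applying '+551 days' to 2097-01-27: counting 551 days forward gives 2098-08-01.
Adding -1 year to 2098-08-01 gives 2097-08-01.
Applying '+693 days' to 2097-08-01: counting 693 days forward gives 2099-06-25.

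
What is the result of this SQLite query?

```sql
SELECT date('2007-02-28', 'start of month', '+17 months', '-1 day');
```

`start of month` rewinds 2007-02-28 to 2007-02-01.
Adding +17 months to 2007-02-01 gives 2008-07-01.
Going back 1 day from 2008-07-01 reaches 2008-06-30 (last day of June, 30 days).

2008-06-30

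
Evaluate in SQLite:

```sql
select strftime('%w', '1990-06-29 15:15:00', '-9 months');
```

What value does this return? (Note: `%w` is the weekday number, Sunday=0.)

First apply '-9 months': 1990-06-29 15:15:00 → 1989-09-29 15:15:00.
1989-09-29 is a Friday; with Sunday=0 that is 5.

5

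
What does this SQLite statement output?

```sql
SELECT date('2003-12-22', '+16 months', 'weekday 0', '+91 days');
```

Adding +16 months to 2003-12-22 gives 2005-04-22.
`weekday 0` advances to the next Sunday; 2005-04-22 is a Friday, so it moves forward to 2005-04-24.
Applying '+91 days' to 2005-04-24: counting 91 days forward gives 2005-07-24.

2005-07-24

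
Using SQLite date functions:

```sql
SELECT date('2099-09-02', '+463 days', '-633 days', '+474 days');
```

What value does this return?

2100-07-03

Applying '+463 days' to 2099-09-02: counting 463 days forward gives 2100-12-09.
Applying '-633 days' to 2100-12-09: counting 633 days back gives 2099-03-16.
Applying '+474 days' to 2099-03-16: counting 474 days forward gives 2100-07-03.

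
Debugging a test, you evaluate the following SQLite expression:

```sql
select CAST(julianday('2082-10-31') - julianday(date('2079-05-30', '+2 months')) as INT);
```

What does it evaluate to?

1189

Adding +2 months to 2079-05-30 gives 2079-07-30.
1 day remains in July 2079 after the 30th (31 − 30).
Full months from August 2079 through September 2082 contribute their day counts.
Then 31 days into October 2082.
Total: 1 + 31 + 30 + 31 + 30 + 31 + 31 + 29 + 31 + 30 + 31 + 30 + 31 + 31 + 30 + 31 + 30 + 31 + 31 + 28 + 31 + 30 + 31 + 30 + 31 + 31 + 30 + 31 + 30 + 31 + 31 + 28 + 31 + 30 + 31 + 30 + 31 + 31 + 30 + 31 = 1189.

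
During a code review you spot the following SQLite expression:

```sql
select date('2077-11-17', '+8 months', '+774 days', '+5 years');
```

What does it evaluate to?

2085-08-29

Adding +8 months to 2077-11-17 gives 2078-07-17.
Applying '+774 days' to 2078-07-17: counting 774 days forward gives 2080-08-29.
Adding +5 years to 2080-08-29 gives 2085-08-29.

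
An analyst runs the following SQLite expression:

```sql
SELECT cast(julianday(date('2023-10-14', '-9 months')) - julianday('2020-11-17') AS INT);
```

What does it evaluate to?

Adding -9 months to 2023-10-14 gives 2023-01-14.
13 days remain in November 2020 after the 17th (30 − 17).
Full months from December 2020 through December 2022 contribute their day counts.
Then 14 days into January 2023.
Total: 13 + 31 + 31 + 28 + 31 + 30 + 31 + 30 + 31 + 31 + 30 + 31 + 30 + 31 + 31 + 28 + 31 + 30 + 31 + 30 + 31 + 31 + 30 + 31 + 30 + 31 + 14 = 788.

788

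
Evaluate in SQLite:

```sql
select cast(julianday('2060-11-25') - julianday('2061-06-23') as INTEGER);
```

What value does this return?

5 days remain in November 2060 after the 25th (30 − 25).
Full months from December 2060 through May 2061 contribute their day counts.
Then 23 days into June 2061.
Total: 5 + 31 + 31 + 28 + 31 + 30 + 31 + 23 = 210.
The subtraction is earlier − later, so the result is −210 → -210.

-210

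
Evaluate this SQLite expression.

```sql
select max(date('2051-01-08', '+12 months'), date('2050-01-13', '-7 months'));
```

date('2051-01-08', '+12 months') → 2052-01-08.
date('2050-01-13', '-7 months') → 2049-06-13.
Later of the two is 2052-01-08.

2052-01-08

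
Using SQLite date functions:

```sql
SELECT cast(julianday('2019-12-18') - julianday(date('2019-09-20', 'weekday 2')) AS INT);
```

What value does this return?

85

`weekday 2` advances to the next Tuesday; 2019-09-20 is a Friday, so it moves forward to 2019-09-24.
6 days remain in September 2019 after the 24th (30 − 24).
October 2019: 31 days.
November 2019: 30 days.
Then 18 days into December 2019.
Total: 6 + 31 + 30 + 18 = 85.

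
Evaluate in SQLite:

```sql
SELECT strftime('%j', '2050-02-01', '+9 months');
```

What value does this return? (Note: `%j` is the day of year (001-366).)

First apply '+9 months': 2050-02-01 → 2050-11-01.
Day-of-year for 2050-11-01: days since 2050-01-01 inclusive = 305, zero-padded to 305.

305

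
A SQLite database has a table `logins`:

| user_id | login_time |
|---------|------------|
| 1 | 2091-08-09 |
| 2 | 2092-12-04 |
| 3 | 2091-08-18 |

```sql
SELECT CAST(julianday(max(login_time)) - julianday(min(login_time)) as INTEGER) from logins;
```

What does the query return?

483

MIN = 2091-08-09, MAX = 2092-12-04.
22 days remain in August 2091 after the 9th (31 − 9).
Full months from September 2091 through November 2092 contribute their day counts.
Then 4 days into December 2092.
Total: 22 + 30 + 31 + 30 + 31 + 31 + 29 + 31 + 30 + 31 + 30 + 31 + 31 + 30 + 31 + 30 + 4 = 483.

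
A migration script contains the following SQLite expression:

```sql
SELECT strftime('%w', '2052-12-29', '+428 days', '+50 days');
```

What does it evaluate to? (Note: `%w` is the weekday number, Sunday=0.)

First apply '+428 days', '+50 days': 2052-12-29 → 2054-04-21.
2054-04-21 is a Tuesday; with Sunday=0 that is 2.

2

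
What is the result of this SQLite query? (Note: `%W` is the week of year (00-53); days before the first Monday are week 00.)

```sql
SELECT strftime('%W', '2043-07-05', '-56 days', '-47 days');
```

12

First apply '-56 days', '-47 days': 2043-07-05 → 2043-03-24.
2043-03-24 is a Tuesday. SQLite's %W counts Mondays since the year started; the result is 12.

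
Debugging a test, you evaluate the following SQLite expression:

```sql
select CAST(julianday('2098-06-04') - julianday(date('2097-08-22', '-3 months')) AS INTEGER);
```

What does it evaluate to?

378

Adding -3 months to 2097-08-22 gives 2097-05-22.
9 days remain in May 2097 after the 22nd (31 − 22).
Full months from June 2097 through May 2098 contribute their day counts.
Then 4 days into June 2098.
Total: 9 + 30 + 31 + 31 + 30 + 31 + 30 + 31 + 31 + 28 + 31 + 30 + 31 + 4 = 378.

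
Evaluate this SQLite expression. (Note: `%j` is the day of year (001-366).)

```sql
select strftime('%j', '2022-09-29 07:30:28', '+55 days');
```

327

First apply '+55 days': 2022-09-29 07:30:28 → 2022-11-23 07:30:28.
Day-of-year for 2022-11-23: days since 2022-01-01 inclusive = 327, zero-padded to 327.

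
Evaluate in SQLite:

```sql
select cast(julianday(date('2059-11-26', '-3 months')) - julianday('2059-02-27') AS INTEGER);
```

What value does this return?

Adding -3 months to 2059-11-26 gives 2059-08-26.
1 day remains in February 2059 after the 27th (28 − 27).
March 2059: 31 days.
April 2059: 30 days.
May 2059: 31 days.
June 2059: 30 days.
July 2059: 31 days.
Then 26 days into August 2059.
Total: 1 + 31 + 30 + 31 + 30 + 31 + 26 = 180.

180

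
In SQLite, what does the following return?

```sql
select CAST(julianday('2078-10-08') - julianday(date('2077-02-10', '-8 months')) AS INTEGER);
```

850

Adding -8 months to 2077-02-10 gives 2076-06-10.
20 days remain in June 2076 after the 10th (30 − 10).
Full months from July 2076 through September 2078 contribute their day counts.
Then 8 days into October 2078.
Total: 20 + 31 + 31 + 30 + 31 + 30 + 31 + 31 + 28 + 31 + 30 + 31 + 30 + 31 + 31 + 30 + 31 + 30 + 31 + 31 + 28 + 31 + 30 + 31 + 30 + 31 + 31 + 30 + 8 = 850.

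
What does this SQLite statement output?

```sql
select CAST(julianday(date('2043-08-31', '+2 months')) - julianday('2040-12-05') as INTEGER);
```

Adding +2 months to 2043-08-31 gives 2043-10-31.
26 days remain in December 2040 after the 5th (31 − 5).
Full months from January 2041 through September 2043 contribute their day counts.
Then 31 days into October 2043.
Total: 26 + 31 + 28 + 31 + 30 + 31 + 30 + 31 + 31 + 30 + 31 + 30 + 31 + 31 + 28 + 31 + 30 + 31 + 30 + 31 + 31 + 30 + 31 + 30 + 31 + 31 + 28 + 31 + 30 + 31 + 30 + 31 + 31 + 30 + 31 = 1060.

1060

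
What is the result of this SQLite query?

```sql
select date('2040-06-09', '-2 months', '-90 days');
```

Adding -2 months to 2040-06-09 gives 2040-04-09.
Applying '-90 days' to 2040-04-09: counting 90 days back gives 2040-01-10.

2040-01-10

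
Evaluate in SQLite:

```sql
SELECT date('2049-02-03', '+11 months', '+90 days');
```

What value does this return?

2050-04-03

Adding +11 months to 2049-02-03 gives 2050-01-03.
Applying '+90 days' to 2050-01-03: counting 90 days forward gives 2050-04-03.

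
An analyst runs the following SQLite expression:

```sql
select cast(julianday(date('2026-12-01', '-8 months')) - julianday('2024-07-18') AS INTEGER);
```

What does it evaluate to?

Adding -8 months to 2026-12-01 gives 2026-04-01.
13 days remain in July 2024 after the 18th (31 − 18).
Full months from August 2024 through March 2026 contribute their day counts.
Then 1 day into April 2026.
Total: 13 + 31 + 30 + 31 + 30 + 31 + 31 + 28 + 31 + 30 + 31 + 30 + 31 + 31 + 30 + 31 + 30 + 31 + 31 + 28 + 31 + 1 = 622.

622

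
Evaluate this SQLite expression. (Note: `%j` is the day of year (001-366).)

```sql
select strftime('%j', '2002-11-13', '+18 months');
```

134

First apply '+18 months': 2002-11-13 → 2004-05-13.
Day-of-year for 2004-05-13: days since 2004-01-01 inclusive = 134, zero-padded to 134.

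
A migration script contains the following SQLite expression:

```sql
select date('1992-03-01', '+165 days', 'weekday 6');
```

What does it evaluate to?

Applying '+165 days' to 1992-03-01: counting 165 days forward gives 1992-08-13.
`weekday 6` advances to the next Saturday; 1992-08-13 is a Thursday, so it moves forward to 1992-08-15.

1992-08-15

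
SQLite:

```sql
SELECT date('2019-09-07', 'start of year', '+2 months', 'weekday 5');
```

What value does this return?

2019-03-01

`start of year` rewinds 2019-09-07 to 2019-01-01.
Adding +2 months to 2019-01-01 gives 2019-03-01.
`weekday 5` advances to the next Friday; 2019-03-01 is already a Friday, so it stays at 2019-03-01.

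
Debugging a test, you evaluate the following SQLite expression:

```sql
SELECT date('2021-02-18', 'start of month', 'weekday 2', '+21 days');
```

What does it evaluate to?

`start of month` rewinds 2021-02-18 to 2021-02-01.
`weekday 2` advances to the next Tuesday; 2021-02-01 is a Monday, so it moves forward to 2021-02-02.
Advancing 21 more days within February lands on 2021-02-23.

2021-02-23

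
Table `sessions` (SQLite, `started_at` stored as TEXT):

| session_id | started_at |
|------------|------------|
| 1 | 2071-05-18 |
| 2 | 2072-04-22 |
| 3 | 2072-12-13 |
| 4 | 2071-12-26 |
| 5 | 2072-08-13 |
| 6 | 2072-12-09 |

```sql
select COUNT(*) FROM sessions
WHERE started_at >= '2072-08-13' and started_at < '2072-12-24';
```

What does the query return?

Rows in [2072-08-13, 2072-12-24): 2072-12-13, 2072-08-13, 2072-12-09 → 3 rows.

3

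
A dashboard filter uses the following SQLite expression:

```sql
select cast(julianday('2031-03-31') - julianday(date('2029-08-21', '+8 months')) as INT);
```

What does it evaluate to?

344

Adding +8 months to 2029-08-21 gives 2030-04-21.
9 days remain in April 2030 after the 21st (30 − 21).
Full months from May 2030 through February 2031 contribute their day counts.
Then 31 days into March 2031.
Total: 9 + 31 + 30 + 31 + 31 + 30 + 31 + 30 + 31 + 31 + 28 + 31 = 344.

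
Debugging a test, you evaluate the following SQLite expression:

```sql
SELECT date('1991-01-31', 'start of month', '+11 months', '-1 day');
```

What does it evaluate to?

`start of month` rewinds 1991-01-31 to 1991-01-01.
Adding +11 months to 1991-01-01 gives 1991-12-01.
Going back 1 day from 1991-12-01 reaches 1991-11-30 (last day of November, 30 days).

1991-11-30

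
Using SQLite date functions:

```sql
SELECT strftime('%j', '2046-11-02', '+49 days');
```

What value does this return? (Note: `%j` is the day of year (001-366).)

355

First apply '+49 days': 2046-11-02 → 2046-12-21.
Day-of-year for 2046-12-21: days since 2046-01-01 inclusive = 355, zero-padded to 355.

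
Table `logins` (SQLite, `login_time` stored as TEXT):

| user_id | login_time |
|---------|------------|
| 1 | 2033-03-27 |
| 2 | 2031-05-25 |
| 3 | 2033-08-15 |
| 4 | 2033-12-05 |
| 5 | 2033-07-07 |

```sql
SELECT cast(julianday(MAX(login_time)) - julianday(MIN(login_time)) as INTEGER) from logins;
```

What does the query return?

925

MIN = 2031-05-25, MAX = 2033-12-05.
6 days remain in May 2031 after the 25th (31 − 25).
Full months from June 2031 through November 2033 contribute their day counts.
Then 5 days into December 2033.
Total: 6 + 30 + 31 + 31 + 30 + 31 + 30 + 31 + 31 + 29 + 31 + 30 + 31 + 30 + 31 + 31 + 30 + 31 + 30 + 31 + 31 + 28 + 31 + 30 + 31 + 30 + 31 + 31 + 30 + 31 + 30 + 5 = 925.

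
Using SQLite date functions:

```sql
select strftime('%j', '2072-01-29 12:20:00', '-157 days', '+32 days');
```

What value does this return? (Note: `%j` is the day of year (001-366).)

269

First apply '-157 days', '+32 days': 2072-01-29 12:20:00 → 2071-09-26 12:20:00.
Day-of-year for 2071-09-26: days since 2071-01-01 inclusive = 269, zero-padded to 269.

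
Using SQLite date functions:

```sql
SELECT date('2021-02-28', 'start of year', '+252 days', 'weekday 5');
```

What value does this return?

2021-09-10

`start of year` rewinds 2021-02-28 to 2021-01-01.
Applying '+252 days' to 2021-01-01: counting 252 days forward gives 2021-09-10.
`weekday 5` advances to the next Friday; 2021-09-10 is already a Friday, so it stays at 2021-09-10.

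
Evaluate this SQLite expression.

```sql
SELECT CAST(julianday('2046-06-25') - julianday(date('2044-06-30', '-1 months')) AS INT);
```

Adding -1 month to 2044-06-30 gives 2044-05-30.
1 day remains in May 2044 after the 30th (31 − 30).
Full months from June 2044 through May 2046 contribute their day counts.
Then 25 days into June 2046.
Total: 1 + 30 + 31 + 31 + 30 + 31 + 30 + 31 + 31 + 28 + 31 + 30 + 31 + 30 + 31 + 31 + 30 + 31 + 30 + 31 + 31 + 28 + 31 + 30 + 31 + 25 = 756.

756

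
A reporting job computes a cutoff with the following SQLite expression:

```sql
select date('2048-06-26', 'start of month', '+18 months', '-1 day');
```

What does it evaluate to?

2049-11-30

`start of month` rewinds 2048-06-26 to 2048-06-01.
Adding +18 months to 2048-06-01 gives 2049-12-01.
Going back 1 day from 2049-12-01 reaches 2049-11-30 (last day of November, 30 days).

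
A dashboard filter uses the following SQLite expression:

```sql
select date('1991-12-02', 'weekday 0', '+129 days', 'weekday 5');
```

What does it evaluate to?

1992-04-17

`weekday 0` advances to the next Sunday; 1991-12-02 is a Monday, so it moves forward to 1991-12-08.
Applying '+129 days' to 1991-12-08: counting 129 days forward gives 1992-04-15.
`weekday 5` advances to the next Friday; 1992-04-15 is a Wednesday, so it moves forward to 1992-04-17.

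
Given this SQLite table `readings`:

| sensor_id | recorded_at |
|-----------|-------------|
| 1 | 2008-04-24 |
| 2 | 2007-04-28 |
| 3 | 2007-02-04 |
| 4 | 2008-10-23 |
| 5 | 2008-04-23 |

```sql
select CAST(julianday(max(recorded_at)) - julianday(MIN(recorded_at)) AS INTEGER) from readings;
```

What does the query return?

627

MIN = 2007-02-04, MAX = 2008-10-23.
24 days remain in February 2007 after the 4th (28 − 4).
Full months from March 2007 through September 2008 contribute their day counts.
Then 23 days into October 2008.
Total: 24 + 31 + 30 + 31 + 30 + 31 + 31 + 30 + 31 + 30 + 31 + 31 + 29 + 31 + 30 + 31 + 30 + 31 + 31 + 30 + 23 = 627.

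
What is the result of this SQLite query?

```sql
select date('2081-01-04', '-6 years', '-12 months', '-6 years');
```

Adding -6 years to 2081-01-04 gives 2075-01-04.
Adding -12 months to 2075-01-04 gives 2074-01-04.
Adding -6 years to 2074-01-04 gives 2068-01-04.

2068-01-04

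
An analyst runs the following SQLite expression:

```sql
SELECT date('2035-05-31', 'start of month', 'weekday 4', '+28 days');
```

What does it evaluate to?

2035-05-31

`start of month` rewinds 2035-05-31 to 2035-05-01.
`weekday 4` advances to the next Thursday; 2035-05-01 is a Tuesday, so it moves forward to 2035-05-03.
Advancing 28 more days within May lands on 2035-05-31.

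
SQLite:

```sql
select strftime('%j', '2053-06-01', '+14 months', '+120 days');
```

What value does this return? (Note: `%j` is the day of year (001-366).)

333

First apply '+14 months', '+120 days': 2053-06-01 → 2054-11-29.
Day-of-year for 2054-11-29: days since 2054-01-01 inclusive = 333, zero-padded to 333.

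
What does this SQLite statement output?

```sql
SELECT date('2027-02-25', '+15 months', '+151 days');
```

Adding +15 months to 2027-02-25 gives 2028-05-25.
Applying '+151 days' to 2028-05-25: counting 151 days forward gives 2028-10-23.

2028-10-23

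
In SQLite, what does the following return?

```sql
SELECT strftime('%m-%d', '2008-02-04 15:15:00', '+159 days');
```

First apply '+159 days': 2008-02-04 15:15:00 → 2008-07-12 15:15:00.
`%m-%d` extracts the month-day: 07-12.

07-12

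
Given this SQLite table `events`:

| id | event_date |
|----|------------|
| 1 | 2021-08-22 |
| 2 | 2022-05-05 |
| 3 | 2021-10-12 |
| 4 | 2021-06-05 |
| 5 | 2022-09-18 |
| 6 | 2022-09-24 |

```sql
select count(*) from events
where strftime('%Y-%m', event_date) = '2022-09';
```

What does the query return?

Rows with year-month 2022-09: 2022-09-18, 2022-09-24 → 2.

2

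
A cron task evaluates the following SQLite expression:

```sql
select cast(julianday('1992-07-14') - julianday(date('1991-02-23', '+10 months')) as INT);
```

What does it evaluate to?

Adding +10 months to 1991-02-23 gives 1991-12-23.
8 days remain in December 1991 after the 23rd (31 − 23).
Full months from January 1992 through June 1992 contribute their day counts.
Then 14 days into July 1992.
Total: 8 + 31 + 29 + 31 + 30 + 31 + 30 + 14 = 204.

204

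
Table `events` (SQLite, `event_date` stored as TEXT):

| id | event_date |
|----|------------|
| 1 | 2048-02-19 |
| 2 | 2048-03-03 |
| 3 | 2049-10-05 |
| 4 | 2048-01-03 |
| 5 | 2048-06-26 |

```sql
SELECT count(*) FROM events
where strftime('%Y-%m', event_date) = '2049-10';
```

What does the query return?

1

Rows with year-month 2049-10: 2049-10-05 → 1.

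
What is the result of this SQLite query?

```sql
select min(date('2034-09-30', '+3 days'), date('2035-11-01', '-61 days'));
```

2034-10-03

date('2034-09-30', '+3 days') → 2034-10-03.
date('2035-11-01', '-61 days') → 2035-09-01.
Earlier of the two is 2034-10-03.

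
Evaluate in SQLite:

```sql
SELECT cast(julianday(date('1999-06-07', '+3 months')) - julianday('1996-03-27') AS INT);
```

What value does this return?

1259

Adding +3 months to 1999-06-07 gives 1999-09-07.
4 days remain in March 1996 after the 27th (31 − 27).
Full months from April 1996 through August 1999 contribute their day counts.
Then 7 days into September 1999.
Total: 4 + 30 + 31 + 30 + 31 + 31 + 30 + 31 + 30 + 31 + 31 + 28 + 31 + 30 + 31 + 30 + 31 + 31 + 30 + 31 + 30 + 31 + 31 + 28 + 31 + 30 + 31 + 30 + 31 + 31 + 30 + 31 + 30 + 31 + 31 + 28 + 31 + 30 + 31 + 30 + 31 + 31 + 7 = 1259.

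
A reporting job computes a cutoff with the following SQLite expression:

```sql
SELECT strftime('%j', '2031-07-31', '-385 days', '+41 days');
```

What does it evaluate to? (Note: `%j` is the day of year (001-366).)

First apply '-385 days', '+41 days': 2031-07-31 → 2030-08-21.
Day-of-year for 2030-08-21: days since 2030-01-01 inclusive = 233, zero-padded to 233.

233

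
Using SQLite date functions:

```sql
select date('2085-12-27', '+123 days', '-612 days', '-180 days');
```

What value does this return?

Applying '+123 days' to 2085-12-27: counting 123 days forward gives 2086-04-29.
Applying '-612 days' to 2086-04-29: counting 612 days back gives 2084-08-25.
Applying '-180 days' to 2084-08-25: counting 180 days back gives 2084-02-27.

2084-02-27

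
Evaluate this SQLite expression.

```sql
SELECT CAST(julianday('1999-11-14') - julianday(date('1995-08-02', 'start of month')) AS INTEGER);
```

`start of month` rewinds 1995-08-02 to 1995-08-01.
30 days remain in August 1995 after the 1st (31 − 1).
Full months from September 1995 through October 1999 contribute their day counts.
Then 14 days into November 1999.
Total: 30 + 30 + 31 + 30 + 31 + 31 + 29 + 31 + 30 + 31 + 30 + 31 + 31 + 30 + 31 + 30 + 31 + 31 + 28 + 31 + 30 + 31 + 30 + 31 + 31 + 30 + 31 + 30 + 31 + 31 + 28 + 31 + 30 + 31 + 30 + 31 + 31 + 30 + 31 + 30 + 31 + 31 + 28 + 31 + 30 + 31 + 30 + 31 + 31 + 30 + 31 + 14 = 1566.

1566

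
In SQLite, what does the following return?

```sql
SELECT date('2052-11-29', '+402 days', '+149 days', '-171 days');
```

2053-12-14

Applying '+402 days' to 2052-11-29: counting 402 days forward gives 2054-01-05.
Applying '+149 days' to 2054-01-05: counting 149 days forward gives 2054-06-03.
Applying '-171 days' to 2054-06-03: counting 171 days back gives 2053-12-14.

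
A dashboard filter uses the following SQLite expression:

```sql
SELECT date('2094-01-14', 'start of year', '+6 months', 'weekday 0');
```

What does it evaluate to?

`start of year` rewinds 2094-01-14 to 2094-01-01.
Adding +6 months to 2094-01-01 gives 2094-07-01.
`weekday 0` advances to the next Sunday; 2094-07-01 is a Thursday, so it moves forward to 2094-07-04.

2094-07-04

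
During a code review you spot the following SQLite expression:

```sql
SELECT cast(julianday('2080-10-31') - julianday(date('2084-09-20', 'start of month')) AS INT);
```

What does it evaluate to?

-1401

`start of month` rewinds 2084-09-20 to 2084-09-01.
0 days remain in October 2080 after the 31st (31 − 31).
Full months from November 2080 through August 2084 contribute their day counts.
Then 1 day into September 2084.
Total: 0 + 30 + 31 + 31 + 28 + 31 + 30 + 31 + 30 + 31 + 31 + 30 + 31 + 30 + 31 + 31 + 28 + 31 + 30 + 31 + 30 + 31 + 31 + 30 + 31 + 30 + 31 + 31 + 28 + 31 + 30 + 31 + 30 + 31 + 31 + 30 + 31 + 30 + 31 + 31 + 29 + 31 + 30 + 31 + 30 + 31 + 31 + 1 = 1401.
The subtraction is earlier − later, so the result is −1401 → -1401.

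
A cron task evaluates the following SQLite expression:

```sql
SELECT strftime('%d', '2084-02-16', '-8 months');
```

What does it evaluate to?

16

First apply '-8 months': 2084-02-16 → 2083-06-16.
`%d` extracts the 2-digit day of month: 16.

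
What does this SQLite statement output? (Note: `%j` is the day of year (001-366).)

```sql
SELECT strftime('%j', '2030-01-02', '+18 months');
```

183

First apply '+18 months': 2030-01-02 → 2031-07-02.
Day-of-year for 2031-07-02: days since 2031-01-01 inclusive = 183, zero-padded to 183.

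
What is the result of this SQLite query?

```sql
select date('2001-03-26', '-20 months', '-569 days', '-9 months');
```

1997-04-03

Adding -20 months to 2001-03-26 gives 1999-07-26.
Applying '-569 days' to 1999-07-26: counting 569 days back gives 1998-01-03.
Adding -9 months to 1998-01-03 gives 1997-04-03.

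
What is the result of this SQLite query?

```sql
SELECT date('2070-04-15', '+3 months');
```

Adding +3 months to 2070-04-15 gives 2070-07-15.

2070-07-15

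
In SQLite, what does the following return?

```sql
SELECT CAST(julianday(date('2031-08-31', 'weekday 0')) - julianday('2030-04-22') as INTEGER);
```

`weekday 0` advances to the next Sunday; 2031-08-31 is already a Sunday, so it stays at 2031-08-31.
8 days remain in April 2030 after the 22nd (30 − 22).
Full months from May 2030 through July 2031 contribute their day counts.
Then 31 days into August 2031.
Total: 8 + 31 + 30 + 31 + 31 + 30 + 31 + 30 + 31 + 31 + 28 + 31 + 30 + 31 + 30 + 31 + 31 = 496.

496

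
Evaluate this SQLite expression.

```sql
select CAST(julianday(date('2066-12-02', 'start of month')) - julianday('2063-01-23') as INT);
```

`start of month` rewinds 2066-12-02 to 2066-12-01.
8 days remain in January 2063 after the 23rd (31 − 23).
Full months from February 2063 through November 2066 contribute their day counts.
Then 1 day into December 2066.
Total: 8 + 28 + 31 + 30 + 31 + 30 + 31 + 31 + 30 + 31 + 30 + 31 + 31 + 29 + 31 + 30 + 31 + 30 + 31 + 31 + 30 + 31 + 30 + 31 + 31 + 28 + 31 + 30 + 31 + 30 + 31 + 31 + 30 + 31 + 30 + 31 + 31 + 28 + 31 + 30 + 31 + 30 + 31 + 31 + 30 + 31 + 30 + 1 = 1408.

1408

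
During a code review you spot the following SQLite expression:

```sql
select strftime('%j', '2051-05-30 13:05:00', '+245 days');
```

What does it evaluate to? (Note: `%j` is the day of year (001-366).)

First apply '+245 days': 2051-05-30 13:05:00 → 2052-01-30 13:05:00.
Day-of-year for 2052-01-30: days since 2052-01-01 inclusive = 30, zero-padded to 030.

030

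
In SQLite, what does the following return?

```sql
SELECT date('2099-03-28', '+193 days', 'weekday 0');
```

Applying '+193 days' to 2099-03-28: counting 193 days forward gives 2099-10-07.
`weekday 0` advances to the next Sunday; 2099-10-07 is a Wednesday, so it moves forward to 2099-10-11.

2099-10-11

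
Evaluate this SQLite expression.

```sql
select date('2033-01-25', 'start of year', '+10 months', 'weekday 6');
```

2033-11-05

`start of year` rewinds 2033-01-25 to 2033-01-01.
Adding +10 months to 2033-01-01 gives 2033-11-01.
`weekday 6` advances to the next Saturday; 2033-11-01 is a Tuesday, so it moves forward to 2033-11-05.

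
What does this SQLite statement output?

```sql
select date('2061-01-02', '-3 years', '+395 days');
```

Adding -3 years to 2061-01-02 gives 2058-01-02.
Applying '+395 days' to 2058-01-02: counting 395 days forward gives 2059-02-01.

2059-02-01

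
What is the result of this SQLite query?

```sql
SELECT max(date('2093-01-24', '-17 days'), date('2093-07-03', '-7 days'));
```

2093-06-26

date('2093-01-24', '-17 days') → 2093-01-07.
date('2093-07-03', '-7 days') → 2093-06-26.
Later of the two is 2093-06-26.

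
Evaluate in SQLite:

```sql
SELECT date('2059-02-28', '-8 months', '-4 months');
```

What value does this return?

2058-02-28

Adding -8 months to 2059-02-28 gives 2058-06-28.
Adding -4 months to 2058-06-28 gives 2058-02-28.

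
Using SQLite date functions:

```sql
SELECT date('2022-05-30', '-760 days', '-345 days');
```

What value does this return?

2019-05-21

Applying '-760 days' to 2022-05-30: counting 760 days back gives 2020-04-30.
Applying '-345 days' to 2020-04-30: counting 345 days back gives 2019-05-21.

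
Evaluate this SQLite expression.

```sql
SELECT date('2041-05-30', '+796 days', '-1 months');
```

2043-07-04

Applying '+796 days' to 2041-05-30: counting 796 days forward gives 2043-08-04.
Adding -1 month to 2043-08-04 gives 2043-07-04.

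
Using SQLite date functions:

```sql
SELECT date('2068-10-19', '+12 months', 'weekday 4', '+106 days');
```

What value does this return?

Adding +12 months to 2068-10-19 gives 2069-10-19.
`weekday 4` advances to the next Thursday; 2069-10-19 is a Saturday, so it moves forward to 2069-10-24.
Applying '+106 days' to 2069-10-24: counting 106 days forward gives 2070-02-07.

2070-02-07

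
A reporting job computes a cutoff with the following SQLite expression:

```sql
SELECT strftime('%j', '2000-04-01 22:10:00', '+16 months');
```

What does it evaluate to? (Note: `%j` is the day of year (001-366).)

First apply '+16 months': 2000-04-01 22:10:00 → 2001-08-01 22:10:00.
Day-of-year for 2001-08-01: days since 2001-01-01 inclusive = 213, zero-padded to 213.

213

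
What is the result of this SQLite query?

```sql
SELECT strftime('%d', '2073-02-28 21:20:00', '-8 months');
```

28

First apply '-8 months': 2073-02-28 21:20:00 → 2072-06-28 21:20:00.
`%d` extracts the 2-digit day of month: 28.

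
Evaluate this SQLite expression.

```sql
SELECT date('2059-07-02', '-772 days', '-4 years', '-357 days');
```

Applying '-772 days' to 2059-07-02: counting 772 days back gives 2057-05-21.
Adding -4 years to 2057-05-21 gives 2053-05-21.
Applying '-357 days' to 2053-05-21: counting 357 days back gives 2052-05-29.

2052-05-29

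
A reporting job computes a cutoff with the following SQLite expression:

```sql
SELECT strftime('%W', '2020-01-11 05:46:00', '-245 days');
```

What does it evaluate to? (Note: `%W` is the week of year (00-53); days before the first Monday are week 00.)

18

First apply '-245 days': 2020-01-11 05:46:00 → 2019-05-11 05:46:00.
2019-05-11 is a Saturday. SQLite's %W counts Mondays since the year started; the result is 18.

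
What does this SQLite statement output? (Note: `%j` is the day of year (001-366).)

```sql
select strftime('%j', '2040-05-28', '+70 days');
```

219

First apply '+70 days': 2040-05-28 → 2040-08-06.
Day-of-year for 2040-08-06: days since 2040-01-01 inclusive = 219, zero-padded to 219.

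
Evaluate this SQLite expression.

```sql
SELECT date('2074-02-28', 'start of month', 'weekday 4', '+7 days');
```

`start of month` rewinds 2074-02-28 to 2074-02-01.
`weekday 4` advances to the next Thursday; 2074-02-01 is already a Thursday, so it stays at 2074-02-01.
Advancing 7 more days within February lands on 2074-02-08.

2074-02-08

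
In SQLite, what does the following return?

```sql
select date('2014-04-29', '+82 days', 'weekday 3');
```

Applying '+82 days' to 2014-04-29: counting 82 days forward gives 2014-07-20.
`weekday 3` advances to the next Wednesday; 2014-07-20 is a Sunday, so it moves forward to 2014-07-23.

2014-07-23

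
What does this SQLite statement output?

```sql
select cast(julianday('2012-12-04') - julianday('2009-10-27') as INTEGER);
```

4 days remain in October 2009 after the 27th (31 − 27).
Full months from November 2009 through November 2012 contribute their day counts.
Then 4 days into December 2012.
Total: 4 + 30 + 31 + 31 + 28 + 31 + 30 + 31 + 30 + 31 + 31 + 30 + 31 + 30 + 31 + 31 + 28 + 31 + 30 + 31 + 30 + 31 + 31 + 30 + 31 + 30 + 31 + 31 + 29 + 31 + 30 + 31 + 30 + 31 + 31 + 30 + 31 + 30 + 4 = 1134.

1134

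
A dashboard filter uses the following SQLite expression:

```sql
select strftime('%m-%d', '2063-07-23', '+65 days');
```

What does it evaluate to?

First apply '+65 days': 2063-07-23 → 2063-09-26.
`%m-%d` extracts the month-day: 09-26.

09-26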